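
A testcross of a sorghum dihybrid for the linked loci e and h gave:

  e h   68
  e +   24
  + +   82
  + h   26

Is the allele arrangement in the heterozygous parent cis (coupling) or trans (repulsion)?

The two most frequent classes are + + (82) and e h (68); these are the parental (non-recombinant) types.
So the F1 carried + + on one chromosome and e h on the other — the recessive alleles are on the same chromosome (cis / coupling).

cis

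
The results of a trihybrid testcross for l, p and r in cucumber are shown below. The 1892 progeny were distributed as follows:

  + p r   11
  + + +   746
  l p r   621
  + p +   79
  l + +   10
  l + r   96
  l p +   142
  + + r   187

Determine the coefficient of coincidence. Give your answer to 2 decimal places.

0.58

The two most frequent reciprocal classes, + + + and l p r, are the parental types, so the F1 was + + + / l p r.
The two rarest classes, l + + and + p r, are the double crossovers. Comparing them with the parentals, only the l allele has switched, so l is the middle locus and the order is p – l – r.
p–l: (175 + 21)/1892 = 0.1036; l–r: (329 + 21)/1892 = 0.1850.
Expected DCO frequency = 0.1036 × 0.1850 ≈ 0.01917; observed = 21/1892 ≈ 0.01110.
Coefficient of coincidence = 0.01110/0.01917 ≈ 0.58.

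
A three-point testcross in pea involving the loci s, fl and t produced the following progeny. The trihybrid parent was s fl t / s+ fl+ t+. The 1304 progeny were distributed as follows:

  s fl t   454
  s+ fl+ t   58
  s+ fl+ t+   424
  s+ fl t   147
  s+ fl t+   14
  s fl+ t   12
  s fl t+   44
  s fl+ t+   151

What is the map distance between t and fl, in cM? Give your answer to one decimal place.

9.8 cM

The two rarest classes, s fl+ t and s+ fl t+, are the double crossovers. Comparing them with the parentals, only the fl allele has switched, so fl is the middle locus and the order is s – fl – t.
Crossovers in the fl–t interval produce the single-crossover classes s fl t+ and s+ fl+ t (44 + 58 = 102) plus the double crossovers (26).
RF(fl–t) = (102 + 26) / 1304 = 128/1304 = 0.0982 → 9.8 cM.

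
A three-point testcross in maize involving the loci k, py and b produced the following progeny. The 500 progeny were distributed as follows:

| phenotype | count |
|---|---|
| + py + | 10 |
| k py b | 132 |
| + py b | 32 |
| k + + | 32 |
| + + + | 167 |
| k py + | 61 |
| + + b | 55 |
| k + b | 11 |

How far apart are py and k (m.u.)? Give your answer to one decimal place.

17.0 m.u.

The two most frequent reciprocal classes, + + + and k py b, are the parental types, so the F1 was + + + / k py b.
The two rarest classes, + py + and k + b, are the double crossovers. Comparing them with the parentals, only the py allele has switched, so py is the middle locus and the order is b – py – k.
Crossovers in the py–k interval produce the single-crossover classes k + + and + py b (32 + 32 = 64) plus the double crossovers (21).
RF(py–k) = (64 + 21) / 500 = 85/500 = 0.1700 → 17.0 m.u.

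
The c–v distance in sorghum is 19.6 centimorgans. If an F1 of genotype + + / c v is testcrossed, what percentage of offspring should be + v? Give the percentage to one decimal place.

A map distance of 19.6 centimorgans corresponds to a recombination frequency of 0.196.
The F1 is + + / c v, so + v is a recombinant gamete class with expected frequency r/2 = 0.196/2 = 0.0980.
That is 0.0980 = 9.8% of the progeny.

9.8%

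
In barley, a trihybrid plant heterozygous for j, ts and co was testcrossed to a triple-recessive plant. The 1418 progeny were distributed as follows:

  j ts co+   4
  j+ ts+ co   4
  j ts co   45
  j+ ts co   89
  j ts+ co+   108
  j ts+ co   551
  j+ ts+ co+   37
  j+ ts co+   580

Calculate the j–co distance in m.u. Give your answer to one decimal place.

The two most frequent reciprocal classes, j ts+ co and j+ ts co+, are the parental types, so the F1 was j ts+ co / j+ ts co+.
The two rarest classes, j+ ts+ co and j ts co+, are the double crossovers. Comparing them with the parentals, only the j allele has switched, so j is the middle locus and the order is co – j – ts.
Crossovers in the co–j interval produce the single-crossover classes j ts+ co+ and j+ ts co (108 + 89 = 197) plus the double crossovers (8).
RF(co–j) = (197 + 8) / 1418 = 205/1418 = 0.1446 → 14.5 m.u.

14.5 m.u.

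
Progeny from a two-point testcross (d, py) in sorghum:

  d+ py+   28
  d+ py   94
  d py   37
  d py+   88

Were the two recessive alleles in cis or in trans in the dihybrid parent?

trans

The two most frequent classes are d+ py (94) and d py+ (88); these are the parental (non-recombinant) types.
So the F1 carried d+ py on one chromosome and d py+ on the other — the recessive alleles are on opposite chromosomes (trans / repulsion).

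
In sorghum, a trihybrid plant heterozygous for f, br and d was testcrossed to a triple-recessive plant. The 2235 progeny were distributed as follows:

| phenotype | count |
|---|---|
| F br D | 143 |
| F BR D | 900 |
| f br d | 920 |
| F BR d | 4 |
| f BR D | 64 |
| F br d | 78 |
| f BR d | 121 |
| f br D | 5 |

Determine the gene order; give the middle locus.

d

The two most frequent reciprocal classes, f br d and F BR D, are the parental types, so the F1 was f br d / F BR D.
The two rarest classes, f br D and F BR d, are the double crossovers. Comparing them with the parentals, only the d allele has switched, so d is the middle locus and the order is br – d – f.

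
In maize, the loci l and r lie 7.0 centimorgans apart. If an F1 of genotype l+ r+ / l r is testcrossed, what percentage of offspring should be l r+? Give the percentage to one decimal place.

A map distance of 7.0 centimorgans corresponds to a recombination frequency of 0.070.
The F1 is l+ r+ / l r, so l r+ is a recombinant gamete class with expected frequency r/2 = 0.070/2 = 0.0350.
That is 0.0350 = 3.5% of the progeny.

3.5%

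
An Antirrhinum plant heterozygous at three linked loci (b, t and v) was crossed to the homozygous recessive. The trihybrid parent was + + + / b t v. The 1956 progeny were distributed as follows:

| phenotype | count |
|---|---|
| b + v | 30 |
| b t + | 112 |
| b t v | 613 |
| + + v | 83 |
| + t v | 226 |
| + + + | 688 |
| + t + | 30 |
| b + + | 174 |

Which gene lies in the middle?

t

The two rarest classes, + t + and b + v, are the double crossovers. Comparing them with the parentals, only the t allele has switched, so t is the middle locus and the order is b – t – v.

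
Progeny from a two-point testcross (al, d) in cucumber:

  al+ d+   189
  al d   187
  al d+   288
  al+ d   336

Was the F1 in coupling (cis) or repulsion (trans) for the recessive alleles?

The two most frequent classes are al+ d (336) and al d+ (288); these are the parental (non-recombinant) types.
So the F1 carried al+ d on one chromosome and al d+ on the other — the recessive alleles are on opposite chromosomes (trans / repulsion).

trans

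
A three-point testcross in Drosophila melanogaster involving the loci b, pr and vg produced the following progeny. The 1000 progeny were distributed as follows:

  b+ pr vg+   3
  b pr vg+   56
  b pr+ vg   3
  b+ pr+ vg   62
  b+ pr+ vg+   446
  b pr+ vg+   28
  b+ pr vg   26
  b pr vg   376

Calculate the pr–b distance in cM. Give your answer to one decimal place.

The two most frequent reciprocal classes, b+ pr+ vg+ and b pr vg, are the parental types, so the F1 was b+ pr+ vg+ / b pr vg.
The two rarest classes, b+ pr vg+ and b pr+ vg, are the double crossovers. Comparing them with the parentals, only the pr allele has switched, so pr is the middle locus and the order is vg – pr – b.
Crossovers in the pr–b interval produce the single-crossover classes b pr+ vg+ and b+ pr vg (28 + 26 = 54) plus the double crossovers (6).
RF(pr–b) = (54 + 6) / 1000 = 60/1000 = 0.0600 → 6.0 cM.

6.0 cM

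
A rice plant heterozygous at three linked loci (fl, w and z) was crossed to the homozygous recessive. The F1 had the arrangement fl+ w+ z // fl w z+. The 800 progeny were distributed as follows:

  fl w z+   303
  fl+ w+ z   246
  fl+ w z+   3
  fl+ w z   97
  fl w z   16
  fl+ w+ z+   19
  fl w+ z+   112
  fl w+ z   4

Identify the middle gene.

The two rarest classes, fl w+ z and fl+ w z+, are the double crossovers. Comparing them with the parentals, only the fl allele has switched, so fl is the middle locus and the order is z – fl – w.

fl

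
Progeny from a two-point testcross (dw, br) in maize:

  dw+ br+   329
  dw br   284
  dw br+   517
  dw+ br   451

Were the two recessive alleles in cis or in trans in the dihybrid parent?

trans

The two most frequent classes are dw+ br (451) and dw br+ (517); these are the parental (non-recombinant) types.
So the F1 carried dw+ br on one chromosome and dw br+ on the other — the recessive alleles are on opposite chromosomes (trans / repulsion).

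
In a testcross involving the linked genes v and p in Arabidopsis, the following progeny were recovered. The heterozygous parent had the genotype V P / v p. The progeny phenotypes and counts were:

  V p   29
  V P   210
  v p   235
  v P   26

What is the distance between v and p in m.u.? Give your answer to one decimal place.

11.0 m.u.

The recombinant classes are V p and v P: 29 + 26 = 55.
Recombination frequency = 55/500 = 0.1100 ≈ 11.0%, i.e. 11.0 m.u.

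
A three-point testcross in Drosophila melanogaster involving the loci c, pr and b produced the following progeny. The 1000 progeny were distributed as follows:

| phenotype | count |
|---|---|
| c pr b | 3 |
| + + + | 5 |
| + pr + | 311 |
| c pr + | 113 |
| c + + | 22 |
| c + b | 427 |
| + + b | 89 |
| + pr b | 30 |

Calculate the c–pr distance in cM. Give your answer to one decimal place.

The two most frequent reciprocal classes, + pr + and c + b, are the parental types, so the F1 was + pr + / c + b.
The two rarest classes, + + + and c pr b, are the double crossovers. Comparing them with the parentals, only the pr allele has switched, so pr is the middle locus and the order is b – pr – c.
Crossovers in the pr–c interval produce the single-crossover classes c pr + and + + b (113 + 89 = 202) plus the double crossovers (8).
RF(pr–c) = (202 + 8) / 1000 = 210/1000 = 0.2100 → 21.0 cM.

21.0 cM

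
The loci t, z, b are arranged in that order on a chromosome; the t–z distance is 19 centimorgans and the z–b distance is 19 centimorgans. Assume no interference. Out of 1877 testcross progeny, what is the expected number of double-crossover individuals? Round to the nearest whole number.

68

Map distances give recombination frequencies of 0.190 and 0.190 for the two intervals.
With no interference, expected double-crossover frequency = 0.190 × 0.190 = 0.03610.
Expected number = 0.03610 × 1877 = 67.76 ≈ 68.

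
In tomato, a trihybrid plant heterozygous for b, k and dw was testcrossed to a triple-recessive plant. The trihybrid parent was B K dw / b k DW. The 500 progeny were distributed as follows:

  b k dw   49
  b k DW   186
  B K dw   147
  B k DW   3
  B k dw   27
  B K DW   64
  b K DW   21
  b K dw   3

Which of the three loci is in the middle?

b

The two rarest classes, b K dw and B k DW, are the double crossovers. Comparing them with the parentals, only the b allele has switched, so b is the middle locus and the order is k – b – dw.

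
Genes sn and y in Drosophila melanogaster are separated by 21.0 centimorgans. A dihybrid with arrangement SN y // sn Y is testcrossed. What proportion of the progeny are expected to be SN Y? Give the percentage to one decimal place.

10.5%

A map distance of 21.0 centimorgans corresponds to a recombination frequency of 0.210.
The F1 is SN y / sn Y, so SN Y is a recombinant gamete class with expected frequency r/2 = 0.210/2 = 0.1050.
That is 0.1050 = 10.5% of the progeny.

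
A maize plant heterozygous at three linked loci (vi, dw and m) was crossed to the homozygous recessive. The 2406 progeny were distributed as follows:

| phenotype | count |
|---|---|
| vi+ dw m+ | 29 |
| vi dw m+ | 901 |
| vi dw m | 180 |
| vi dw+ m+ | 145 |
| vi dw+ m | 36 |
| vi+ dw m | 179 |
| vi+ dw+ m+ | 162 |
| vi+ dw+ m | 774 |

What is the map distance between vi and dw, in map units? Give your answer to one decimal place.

The two most frequent reciprocal classes, vi+ dw+ m and vi dw m+, are the parental types, so the F1 was vi+ dw+ m / vi dw m+.
The two rarest classes, vi dw+ m and vi+ dw m+, are the double crossovers. Comparing them with the parentals, only the vi allele has switched, so vi is the middle locus and the order is dw – vi – m.
Crossovers in the dw–vi interval produce the single-crossover classes vi+ dw m and vi dw+ m+ (179 + 145 = 324) plus the double crossovers (65).
RF(dw–vi) = (324 + 65) / 2406 = 389/2406 = 0.1617 → 16.2 map units.

16.2 map units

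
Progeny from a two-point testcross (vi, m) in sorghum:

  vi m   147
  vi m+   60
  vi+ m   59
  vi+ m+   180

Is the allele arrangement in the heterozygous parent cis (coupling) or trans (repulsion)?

The two most frequent classes are vi+ m+ (180) and vi m (147); these are the parental (non-recombinant) types.
So the F1 carried vi+ m+ on one chromosome and vi m on the other — the recessive alleles are on the same chromosome (cis / coupling).

cis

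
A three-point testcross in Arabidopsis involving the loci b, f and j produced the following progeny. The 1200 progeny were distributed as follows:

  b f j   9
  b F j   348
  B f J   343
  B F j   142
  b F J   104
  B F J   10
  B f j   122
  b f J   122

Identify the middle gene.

f

The two most frequent reciprocal classes, b F j and B f J, are the parental types, so the F1 was b F j / B f J.
The two rarest classes, b f j and B F J, are the double crossovers. Comparing them with the parentals, only the f allele has switched, so f is the middle locus and the order is b – f – j.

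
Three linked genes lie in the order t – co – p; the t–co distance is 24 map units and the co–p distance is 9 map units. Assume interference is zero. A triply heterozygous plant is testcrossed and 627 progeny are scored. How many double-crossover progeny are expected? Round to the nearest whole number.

14

Map distances give recombination frequencies of 0.240 and 0.090 for the two intervals.
With no interference, expected double-crossover frequency = 0.240 × 0.090 = 0.02160.
Expected number = 0.02160 × 627 = 13.54 ≈ 14.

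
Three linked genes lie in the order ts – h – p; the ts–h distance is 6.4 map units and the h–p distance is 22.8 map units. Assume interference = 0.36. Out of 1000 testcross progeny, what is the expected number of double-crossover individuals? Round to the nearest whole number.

Map distances give recombination frequencies of 0.064 and 0.228 for the two intervals.
With interference 0.36 (so coincidence = 0.64), expected double-crossover frequency = 0.064 × 0.228 × 0.64 = 0.00934.
Expected number = 0.00934 × 1000 = 9.34 ≈ 9.

9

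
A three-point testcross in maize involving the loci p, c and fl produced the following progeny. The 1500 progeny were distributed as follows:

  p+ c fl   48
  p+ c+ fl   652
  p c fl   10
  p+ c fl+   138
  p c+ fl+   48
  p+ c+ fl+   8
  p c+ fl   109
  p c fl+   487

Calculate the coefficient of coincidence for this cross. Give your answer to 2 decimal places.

The two most frequent reciprocal classes, p c fl+ and p+ c+ fl, are the parental types, so the F1 was p c fl+ / p+ c+ fl.
The two rarest classes, p c fl and p+ c+ fl+, are the double crossovers. Comparing them with the parentals, only the fl allele has switched, so fl is the middle locus and the order is p – fl – c.
p–fl: (247 + 18)/1500 = 0.1767; fl–c: (96 + 18)/1500 = 0.0760.
Expected DCO frequency = 0.1767 × 0.0760 ≈ 0.01343; observed = 18/1500 ≈ 0.01200.
Coefficient of coincidence = 0.01200/0.01343 ≈ 0.89.

0.89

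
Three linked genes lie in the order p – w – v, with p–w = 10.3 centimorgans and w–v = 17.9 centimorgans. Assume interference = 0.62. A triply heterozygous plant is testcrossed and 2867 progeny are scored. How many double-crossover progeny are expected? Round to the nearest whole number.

20

Map distances give recombination frequencies of 0.103 and 0.179 for the two intervals.
With interference 0.62 (so coincidence = 0.38), expected double-crossover frequency = 0.103 × 0.179 × 0.38 = 0.00701.
Expected number = 0.00701 × 2867 = 20.09 ≈ 20.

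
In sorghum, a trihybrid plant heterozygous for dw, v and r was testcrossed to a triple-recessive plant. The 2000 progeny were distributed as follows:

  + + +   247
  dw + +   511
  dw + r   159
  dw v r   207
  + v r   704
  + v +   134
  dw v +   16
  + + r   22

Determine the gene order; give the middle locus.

The two most frequent reciprocal classes, + v r and dw + +, are the parental types, so the F1 was + v r / dw + +.
The two rarest classes, + + r and dw v +, are the double crossovers. Comparing them with the parentals, only the v allele has switched, so v is the middle locus and the order is dw – v – r.

v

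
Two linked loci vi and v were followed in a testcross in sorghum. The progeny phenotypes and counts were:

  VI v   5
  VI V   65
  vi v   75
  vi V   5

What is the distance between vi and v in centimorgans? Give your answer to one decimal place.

The two most frequent classes, VI V (65) and vi v (75), are the parental types, so the F1 was VI V / vi v.
The recombinant classes are VI v and vi V: 5 + 5 = 10.
Recombination frequency = 10/150 = 0.0667 ≈ 6.7%, i.e. 6.7 centimorgans.

6.7 centimorgans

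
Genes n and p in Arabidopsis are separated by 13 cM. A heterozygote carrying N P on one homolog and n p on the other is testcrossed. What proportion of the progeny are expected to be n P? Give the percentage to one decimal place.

A map distance of 13 cM corresponds to a recombination frequency of 0.130.
The F1 is N P / n p, so n P is a recombinant gamete class with expected frequency r/2 = 0.130/2 = 0.0650.
That is 0.0650 = 6.5% of the progeny.

6.5%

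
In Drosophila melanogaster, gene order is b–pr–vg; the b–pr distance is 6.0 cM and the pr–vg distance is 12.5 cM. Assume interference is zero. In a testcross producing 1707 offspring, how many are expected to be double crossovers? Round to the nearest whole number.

13

Map distances give recombination frequencies of 0.060 and 0.125 for the two intervals.
With no interference, expected double-crossover frequency = 0.060 × 0.125 = 0.00750.
Expected number = 0.00750 × 1707 = 12.80 ≈ 13.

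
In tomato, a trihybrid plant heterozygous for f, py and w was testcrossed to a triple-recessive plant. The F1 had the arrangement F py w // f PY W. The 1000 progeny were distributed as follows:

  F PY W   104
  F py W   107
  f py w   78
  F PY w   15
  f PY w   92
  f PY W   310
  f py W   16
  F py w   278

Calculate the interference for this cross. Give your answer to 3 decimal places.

The two rarest classes, F PY w and f py W, are the double crossovers. Comparing them with the parentals, only the py allele has switched, so py is the middle locus and the order is f – py – w.
f–py: (182 + 31)/1000 = 0.2130; py–w: (199 + 31)/1000 = 0.2300.
Expected DCO frequency = 0.2130 × 0.2300 ≈ 0.04899; observed = 31/1000 ≈ 0.03100.
Coefficient of coincidence = 0.03100/0.04899 ≈ 0.633; interference = 1 − 0.633 = 0.367.

0.367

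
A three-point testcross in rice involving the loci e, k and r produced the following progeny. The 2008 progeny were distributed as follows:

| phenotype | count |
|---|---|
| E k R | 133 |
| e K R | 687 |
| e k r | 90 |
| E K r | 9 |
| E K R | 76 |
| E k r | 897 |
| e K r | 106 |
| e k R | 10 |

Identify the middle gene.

The two most frequent reciprocal classes, e K R and E k r, are the parental types, so the F1 was e K R / E k r.
The two rarest classes, e k R and E K r, are the double crossovers. Comparing them with the parentals, only the k allele has switched, so k is the middle locus and the order is e – k – r.

k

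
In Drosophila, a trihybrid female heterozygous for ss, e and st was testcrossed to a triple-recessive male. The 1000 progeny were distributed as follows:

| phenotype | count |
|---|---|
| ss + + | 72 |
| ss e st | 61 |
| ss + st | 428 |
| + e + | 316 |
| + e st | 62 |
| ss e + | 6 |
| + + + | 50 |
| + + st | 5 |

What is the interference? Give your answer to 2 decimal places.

0.38

The two most frequent reciprocal classes, ss + st and + e +, are the parental types, so the F1 was ss + st / + e +.
The two rarest classes, + + st and ss e +, are the double crossovers. Comparing them with the parentals, only the ss allele has switched, so ss is the middle locus and the order is st – ss – e.
st–ss: (134 + 11)/1000 = 0.1450; ss–e: (111 + 11)/1000 = 0.1220.
Expected DCO frequency = 0.1450 × 0.1220 ≈ 0.01769; observed = 11/1000 ≈ 0.01100.
Coefficient of coincidence = 0.01100/0.01769 ≈ 0.62; interference = 1 − 0.62 = 0.38.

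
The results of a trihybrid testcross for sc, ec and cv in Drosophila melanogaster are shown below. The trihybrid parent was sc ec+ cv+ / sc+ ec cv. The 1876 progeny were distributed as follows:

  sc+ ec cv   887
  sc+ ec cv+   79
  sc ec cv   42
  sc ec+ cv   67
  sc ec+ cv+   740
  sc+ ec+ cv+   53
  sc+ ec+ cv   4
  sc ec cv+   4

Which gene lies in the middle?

ec

The two rarest classes, sc ec cv+ and sc+ ec+ cv, are the double crossovers. Comparing them with the parentals, only the ec allele has switched, so ec is the middle locus and the order is cv – ec – sc.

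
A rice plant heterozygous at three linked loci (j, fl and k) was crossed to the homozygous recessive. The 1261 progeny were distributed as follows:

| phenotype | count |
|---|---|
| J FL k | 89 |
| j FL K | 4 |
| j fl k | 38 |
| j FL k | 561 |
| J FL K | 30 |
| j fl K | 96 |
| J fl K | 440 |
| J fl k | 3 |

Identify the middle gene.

k

The two most frequent reciprocal classes, j FL k and J fl K, are the parental types, so the F1 was j FL k / J fl K.
The two rarest classes, j FL K and J fl k, are the double crossovers. Comparing them with the parentals, only the k allele has switched, so k is the middle locus and the order is j – k – fl.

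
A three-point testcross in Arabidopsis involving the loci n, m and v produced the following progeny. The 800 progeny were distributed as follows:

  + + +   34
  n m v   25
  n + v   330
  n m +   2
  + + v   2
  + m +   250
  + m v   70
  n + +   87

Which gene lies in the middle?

n

The two most frequent reciprocal classes, + m + and n + v, are the parental types, so the F1 was + m + / n + v.
The two rarest classes, n m + and + + v, are the double crossovers. Comparing them with the parentals, only the n allele has switched, so n is the middle locus and the order is v – n – m.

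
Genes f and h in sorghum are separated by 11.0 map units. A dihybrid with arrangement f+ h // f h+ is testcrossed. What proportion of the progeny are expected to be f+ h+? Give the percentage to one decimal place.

A map distance of 11.0 map units corresponds to a recombination frequency of 0.110.
The F1 is f+ h / f h+, so f+ h+ is a recombinant gamete class with expected frequency r/2 = 0.110/2 = 0.0550.
That is 0.0550 = 5.5% of the progeny.

5.5%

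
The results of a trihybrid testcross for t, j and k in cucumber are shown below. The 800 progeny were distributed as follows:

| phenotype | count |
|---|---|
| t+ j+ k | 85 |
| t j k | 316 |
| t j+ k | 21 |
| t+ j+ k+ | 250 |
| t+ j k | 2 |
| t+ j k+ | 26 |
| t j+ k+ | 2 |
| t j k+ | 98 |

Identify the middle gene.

t

The two most frequent reciprocal classes, t+ j+ k+ and t j k, are the parental types, so the F1 was t+ j+ k+ / t j k.
The two rarest classes, t j+ k+ and t+ j k, are the double crossovers. Comparing them with the parentals, only the t allele has switched, so t is the middle locus and the order is k – t – j.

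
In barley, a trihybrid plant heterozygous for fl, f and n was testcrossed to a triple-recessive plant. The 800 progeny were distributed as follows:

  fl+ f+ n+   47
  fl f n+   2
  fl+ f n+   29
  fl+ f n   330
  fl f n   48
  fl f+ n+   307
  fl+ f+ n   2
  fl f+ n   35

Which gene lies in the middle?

The two most frequent reciprocal classes, fl f+ n+ and fl+ f n, are the parental types, so the F1 was fl f+ n+ / fl+ f n.
The two rarest classes, fl f n+ and fl+ f+ n, are the double crossovers. Comparing them with the parentals, only the f allele has switched, so f is the middle locus and the order is n – f – fl.

f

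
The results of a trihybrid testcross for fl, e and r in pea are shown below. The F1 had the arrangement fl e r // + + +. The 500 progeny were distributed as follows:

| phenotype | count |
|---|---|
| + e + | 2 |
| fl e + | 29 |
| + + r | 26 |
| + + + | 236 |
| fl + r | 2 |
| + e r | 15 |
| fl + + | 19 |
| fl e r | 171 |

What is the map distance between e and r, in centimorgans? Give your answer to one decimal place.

11.8 centimorgans

The two rarest classes, fl + r and + e +, are the double crossovers. Comparing them with the parentals, only the e allele has switched, so e is the middle locus and the order is fl – e – r.
Crossovers in the e–r interval produce the single-crossover classes fl e + and + + r (29 + 26 = 55) plus the double crossovers (4).
RF(e–r) = (55 + 4) / 500 = 59/500 = 0.1180 → 11.8 centimorgans.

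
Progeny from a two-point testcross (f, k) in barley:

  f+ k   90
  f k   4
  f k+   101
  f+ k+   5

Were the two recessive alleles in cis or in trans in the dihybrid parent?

The two most frequent classes are f+ k (90) and f k+ (101); these are the parental (non-recombinant) types.
So the F1 carried f+ k on one chromosome and f k+ on the other — the recessive alleles are on opposite chromosomes (trans / repulsion).

trans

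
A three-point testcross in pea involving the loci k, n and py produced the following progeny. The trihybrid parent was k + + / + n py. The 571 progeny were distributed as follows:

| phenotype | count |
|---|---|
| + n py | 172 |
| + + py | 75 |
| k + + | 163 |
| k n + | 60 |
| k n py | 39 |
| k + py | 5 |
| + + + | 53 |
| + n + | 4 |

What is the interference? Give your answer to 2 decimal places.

The two rarest classes, k + py and + n +, are the double crossovers. Comparing them with the parentals, only the py allele has switched, so py is the middle locus and the order is n – py – k.
n–py: (135 + 9)/571 = 0.2522; py–k: (92 + 9)/571 = 0.1769.
Expected DCO frequency = 0.2522 × 0.1769 ≈ 0.04461; observed = 9/571 ≈ 0.01576.
Coefficient of coincidence = 0.01576/0.04461 ≈ 0.35; interference = 1 − 0.35 = 0.65.

0.65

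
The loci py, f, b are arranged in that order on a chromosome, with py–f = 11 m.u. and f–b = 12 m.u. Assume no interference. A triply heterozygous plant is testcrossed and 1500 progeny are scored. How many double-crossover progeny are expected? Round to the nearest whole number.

Map distances give recombination frequencies of 0.110 and 0.120 for the two intervals.
With no interference, expected double-crossover frequency = 0.110 × 0.120 = 0.01320.
Expected number = 0.01320 × 1500 = 19.80 ≈ 20.

20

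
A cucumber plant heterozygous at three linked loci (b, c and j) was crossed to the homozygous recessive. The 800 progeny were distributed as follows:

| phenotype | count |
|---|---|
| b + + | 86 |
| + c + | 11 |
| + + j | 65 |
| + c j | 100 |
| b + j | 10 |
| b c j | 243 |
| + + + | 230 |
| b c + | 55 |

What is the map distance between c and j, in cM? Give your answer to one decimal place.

The two most frequent reciprocal classes, + + + and b c j, are the parental types, so the F1 was + + + / b c j.
The two rarest classes, + c + and b + j, are the double crossovers. Comparing them with the parentals, only the c allele has switched, so c is the middle locus and the order is j – c – b.
Crossovers in the j–c interval produce the single-crossover classes + + j and b c + (65 + 55 = 120) plus the double crossovers (21).
RF(j–c) = (120 + 21) / 800 = 141/800 = 0.1762 → 17.6 cM.

17.6 cM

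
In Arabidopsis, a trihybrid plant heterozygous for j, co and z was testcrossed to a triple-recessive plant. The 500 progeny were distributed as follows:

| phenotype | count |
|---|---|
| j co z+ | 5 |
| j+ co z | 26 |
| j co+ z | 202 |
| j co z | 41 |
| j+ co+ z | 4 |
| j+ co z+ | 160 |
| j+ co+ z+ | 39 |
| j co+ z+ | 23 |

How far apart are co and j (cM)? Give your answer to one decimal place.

17.8 cM

The two most frequent reciprocal classes, j co+ z and j+ co z+, are the parental types, so the F1 was j co+ z / j+ co z+.
The two rarest classes, j+ co+ z and j co z+, are the double crossovers. Comparing them with the parentals, only the j allele has switched, so j is the middle locus and the order is z – j – co.
Crossovers in the j–co interval produce the single-crossover classes j co z and j+ co+ z+ (41 + 39 = 80) plus the double crossovers (9).
RF(j–co) = (80 + 9) / 500 = 89/500 = 0.1780 → 17.8 cM.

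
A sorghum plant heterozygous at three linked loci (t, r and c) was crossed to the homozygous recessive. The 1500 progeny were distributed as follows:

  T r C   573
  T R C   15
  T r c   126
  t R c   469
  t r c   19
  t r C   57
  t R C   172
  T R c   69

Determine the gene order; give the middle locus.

The two most frequent reciprocal classes, T r C and t R c, are the parental types, so the F1 was T r C / t R c.
The two rarest classes, T R C and t r c, are the double crossovers. Comparing them with the parentals, only the r allele has switched, so r is the middle locus and the order is t – r – c.

r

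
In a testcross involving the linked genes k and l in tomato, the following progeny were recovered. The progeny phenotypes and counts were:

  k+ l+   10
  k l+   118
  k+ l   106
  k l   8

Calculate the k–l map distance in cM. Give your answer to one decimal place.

7.4 cM

The two most frequent classes, k+ l (106) and k l+ (118), are the parental types, so the F1 was k+ l / k l+.
The recombinant classes are k+ l+ and k l: 10 + 8 = 18.
Recombination frequency = 18/242 = 0.0744 ≈ 7.4%, i.e. 7.4 cM.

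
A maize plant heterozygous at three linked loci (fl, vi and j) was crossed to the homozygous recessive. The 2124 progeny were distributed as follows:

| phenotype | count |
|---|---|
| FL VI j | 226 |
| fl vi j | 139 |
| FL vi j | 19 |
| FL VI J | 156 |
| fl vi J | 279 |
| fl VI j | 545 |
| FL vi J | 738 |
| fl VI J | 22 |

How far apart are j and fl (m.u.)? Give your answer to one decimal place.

25.7 m.u.

The two most frequent reciprocal classes, FL vi J and fl VI j, are the parental types, so the F1 was FL vi J / fl VI j.
The two rarest classes, FL vi j and fl VI J, are the double crossovers. Comparing them with the parentals, only the j allele has switched, so j is the middle locus and the order is fl – j – vi.
Crossovers in the fl–j interval produce the single-crossover classes fl vi J and FL VI j (279 + 226 = 505) plus the double crossovers (41).
RF(fl–j) = (505 + 41) / 2124 = 546/2124 = 0.2571 → 25.7 m.u.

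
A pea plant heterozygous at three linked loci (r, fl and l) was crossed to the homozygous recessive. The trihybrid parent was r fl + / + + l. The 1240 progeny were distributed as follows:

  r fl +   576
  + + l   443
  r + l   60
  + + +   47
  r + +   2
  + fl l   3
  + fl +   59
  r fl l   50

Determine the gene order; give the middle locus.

The two rarest classes, r + + and + fl l, are the double crossovers. Comparing them with the parentals, only the fl allele has switched, so fl is the middle locus and the order is r – fl – l.

fl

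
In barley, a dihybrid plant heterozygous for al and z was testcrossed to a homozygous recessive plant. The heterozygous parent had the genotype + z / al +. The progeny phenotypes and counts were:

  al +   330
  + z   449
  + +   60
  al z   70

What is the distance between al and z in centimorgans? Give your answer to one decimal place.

14.3 centimorgans

The recombinant classes are + + and al z: 60 + 70 = 130.
Recombination frequency = 130/909 = 0.1430 ≈ 14.3%, i.e. 14.3 centimorgans.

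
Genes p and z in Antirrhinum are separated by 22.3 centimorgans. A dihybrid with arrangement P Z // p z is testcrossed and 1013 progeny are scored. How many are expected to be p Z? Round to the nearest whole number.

113

A map distance of 22.3 centimorgans corresponds to a recombination frequency of 0.223.
The F1 is P Z / p z, so p Z is a recombinant gamete class with expected frequency r/2 = 0.223/2 = 0.1115.
Expected number = 0.1115 × 1013 = 112.95 ≈ 113.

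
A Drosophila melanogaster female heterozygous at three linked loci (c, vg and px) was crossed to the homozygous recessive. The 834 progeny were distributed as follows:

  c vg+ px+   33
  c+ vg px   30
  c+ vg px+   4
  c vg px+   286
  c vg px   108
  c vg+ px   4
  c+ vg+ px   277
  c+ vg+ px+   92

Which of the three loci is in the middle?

c

The two most frequent reciprocal classes, c vg px+ and c+ vg+ px, are the parental types, so the F1 was c vg px+ / c+ vg+ px.
The two rarest classes, c+ vg px+ and c vg+ px, are the double crossovers. Comparing them with the parentals, only the c allele has switched, so c is the middle locus and the order is px – c – vg.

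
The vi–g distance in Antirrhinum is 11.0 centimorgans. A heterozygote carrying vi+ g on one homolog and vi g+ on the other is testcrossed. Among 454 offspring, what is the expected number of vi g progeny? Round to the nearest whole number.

25

A map distance of 11.0 centimorgans corresponds to a recombination frequency of 0.110.
The F1 is vi+ g / vi g+, so vi g is a recombinant gamete class with expected frequency r/2 = 0.110/2 = 0.0550.
Expected number = 0.0550 × 454 = 24.97 ≈ 25.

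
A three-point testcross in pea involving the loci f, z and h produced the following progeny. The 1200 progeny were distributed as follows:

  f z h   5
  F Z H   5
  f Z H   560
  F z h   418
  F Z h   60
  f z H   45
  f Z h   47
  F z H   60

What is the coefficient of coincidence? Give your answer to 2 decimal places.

The two most frequent reciprocal classes, f Z H and F z h, are the parental types, so the F1 was f Z H / F z h.
The two rarest classes, F Z H and f z h, are the double crossovers. Comparing them with the parentals, only the f allele has switched, so f is the middle locus and the order is h – f – z.
h–f: (107 + 10)/1200 = 0.0975; f–z: (105 + 10)/1200 = 0.0958.
Expected DCO frequency = 0.0975 × 0.0958 ≈ 0.00934; observed = 10/1200 ≈ 0.00833.
Coefficient of coincidence = 0.00833/0.00934 ≈ 0.89.

0.89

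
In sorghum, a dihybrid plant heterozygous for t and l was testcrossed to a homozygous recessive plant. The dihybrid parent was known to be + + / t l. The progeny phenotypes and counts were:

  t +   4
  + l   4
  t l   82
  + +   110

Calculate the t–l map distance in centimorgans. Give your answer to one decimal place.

The recombinant classes are + l and t +: 4 + 4 = 8.
Recombination frequency = 8/200 = 0.0400 ≈ 4.0%, i.e. 4.0 centimorgans.

4.0 centimorgans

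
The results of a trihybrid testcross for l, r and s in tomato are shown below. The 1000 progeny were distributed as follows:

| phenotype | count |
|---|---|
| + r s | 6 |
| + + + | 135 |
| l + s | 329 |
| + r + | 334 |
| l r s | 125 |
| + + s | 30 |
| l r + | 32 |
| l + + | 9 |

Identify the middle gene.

s

The two most frequent reciprocal classes, l + s and + r +, are the parental types, so the F1 was l + s / + r +.
The two rarest classes, l + + and + r s, are the double crossovers. Comparing them with the parentals, only the s allele has switched, so s is the middle locus and the order is l – s – r.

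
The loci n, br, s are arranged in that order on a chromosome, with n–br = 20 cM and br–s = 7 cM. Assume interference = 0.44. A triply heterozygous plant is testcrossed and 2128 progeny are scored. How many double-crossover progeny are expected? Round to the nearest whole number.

17

Map distances give recombination frequencies of 0.200 and 0.070 for the two intervals.
With interference 0.44 (so coincidence = 0.56), expected double-crossover frequency = 0.200 × 0.070 × 0.56 = 0.00784.
Expected number = 0.00784 × 2128 = 16.68 ≈ 17.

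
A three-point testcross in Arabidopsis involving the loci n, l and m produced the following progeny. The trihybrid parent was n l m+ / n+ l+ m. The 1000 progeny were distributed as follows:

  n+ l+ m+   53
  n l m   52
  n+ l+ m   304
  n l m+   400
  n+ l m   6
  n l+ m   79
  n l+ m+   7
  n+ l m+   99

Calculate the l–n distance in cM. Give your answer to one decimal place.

19.1 cM

The two rarest classes, n l+ m+ and n+ l m, are the double crossovers. Comparing them with the parentals, only the l allele has switched, so l is the middle locus and the order is m – l – n.
Crossovers in the l–n interval produce the single-crossover classes n+ l m+ and n l+ m (99 + 79 = 178) plus the double crossovers (13).
RF(l–n) = (178 + 13) / 1000 = 191/1000 = 0.1910 → 19.1 cM.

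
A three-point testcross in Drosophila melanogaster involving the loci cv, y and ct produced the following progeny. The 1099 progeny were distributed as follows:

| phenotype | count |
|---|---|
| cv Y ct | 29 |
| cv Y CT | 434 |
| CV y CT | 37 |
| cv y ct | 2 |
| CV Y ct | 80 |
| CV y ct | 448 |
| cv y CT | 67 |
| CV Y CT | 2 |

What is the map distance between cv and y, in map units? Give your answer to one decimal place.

The two most frequent reciprocal classes, CV y ct and cv Y CT, are the parental types, so the F1 was CV y ct / cv Y CT.
The two rarest classes, cv y ct and CV Y CT, are the double crossovers. Comparing them with the parentals, only the cv allele has switched, so cv is the middle locus and the order is ct – cv – y.
Crossovers in the cv–y interval produce the single-crossover classes CV Y ct and cv y CT (80 + 67 = 147) plus the double crossovers (4).
RF(cv–y) = (147 + 4) / 1099 = 151/1099 = 0.1374 → 13.7 map units.

13.7 map units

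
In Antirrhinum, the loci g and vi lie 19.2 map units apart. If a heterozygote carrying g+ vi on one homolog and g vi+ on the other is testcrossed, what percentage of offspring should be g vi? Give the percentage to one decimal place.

A map distance of 19.2 map units corresponds to a recombination frequency of 0.192.
The F1 is g+ vi / g vi+, so g vi is a recombinant gamete class with expected frequency r/2 = 0.192/2 = 0.0960.
That is 0.0960 = 9.6% of the progeny.

9.6%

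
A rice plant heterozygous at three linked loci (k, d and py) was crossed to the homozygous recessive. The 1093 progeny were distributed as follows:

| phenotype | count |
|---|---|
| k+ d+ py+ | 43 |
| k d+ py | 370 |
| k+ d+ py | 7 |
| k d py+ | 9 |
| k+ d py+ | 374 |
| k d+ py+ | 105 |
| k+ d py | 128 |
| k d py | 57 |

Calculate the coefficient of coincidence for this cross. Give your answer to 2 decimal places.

0.61

The two most frequent reciprocal classes, k+ d py+ and k d+ py, are the parental types, so the F1 was k+ d py+ / k d+ py.
The two rarest classes, k d py+ and k+ d+ py, are the double crossovers. Comparing them with the parentals, only the k allele has switched, so k is the middle locus and the order is py – k – d.
py–k: (233 + 16)/1093 = 0.2278; k–d: (100 + 16)/1093 = 0.1061.
Expected DCO frequency = 0.2278 × 0.1061 ≈ 0.02417; observed = 16/1093 ≈ 0.01464.
Coefficient of coincidence = 0.01464/0.02417 ≈ 0.61.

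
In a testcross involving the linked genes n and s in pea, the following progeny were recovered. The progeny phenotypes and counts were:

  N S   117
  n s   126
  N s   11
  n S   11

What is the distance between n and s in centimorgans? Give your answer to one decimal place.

The two most frequent classes, N S (117) and n s (126), are the parental types, so the F1 was N S / n s.
The recombinant classes are N s and n S: 11 + 11 = 22.
Recombination frequency = 22/265 = 0.0830 ≈ 8.3%, i.e. 8.3 centimorgans.

8.3 centimorgans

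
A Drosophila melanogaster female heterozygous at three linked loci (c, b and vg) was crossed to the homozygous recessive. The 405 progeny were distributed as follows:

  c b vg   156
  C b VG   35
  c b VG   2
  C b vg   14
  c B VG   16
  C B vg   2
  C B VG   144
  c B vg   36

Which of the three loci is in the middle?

vg

The two most frequent reciprocal classes, c b vg and C B VG, are the parental types, so the F1 was c b vg / C B VG.
The two rarest classes, c b VG and C B vg, are the double crossovers. Comparing them with the parentals, only the vg allele has switched, so vg is the middle locus and the order is c – vg – b.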